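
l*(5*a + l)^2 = 25*a^2*l + 10*a*l^2 + l^3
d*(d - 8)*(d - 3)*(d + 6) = d^4 - 5*d^3 - 42*d^2 + 144*d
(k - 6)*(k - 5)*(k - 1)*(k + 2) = k^4 - 10*k^3 + 17*k^2 + 52*k - 60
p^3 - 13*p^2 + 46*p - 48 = (p - 8)*(p - 3)*(p - 2)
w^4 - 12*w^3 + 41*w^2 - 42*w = w*(w - 7)*(w - 3)*(w - 2)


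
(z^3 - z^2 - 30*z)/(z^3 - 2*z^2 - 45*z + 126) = z*(z + 5)/(z^2 + 4*z - 21)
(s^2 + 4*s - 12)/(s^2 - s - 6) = (-s^2 - 4*s + 12)/(-s^2 + s + 6)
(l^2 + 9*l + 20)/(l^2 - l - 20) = (l + 5)/(l - 5)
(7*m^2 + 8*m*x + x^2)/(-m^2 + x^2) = (7*m + x)/(-m + x)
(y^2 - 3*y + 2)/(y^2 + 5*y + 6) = (y^2 - 3*y + 2)/(y^2 + 5*y + 6)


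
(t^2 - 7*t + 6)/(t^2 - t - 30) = (t - 1)/(t + 5)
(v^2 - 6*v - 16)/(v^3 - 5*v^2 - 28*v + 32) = (v + 2)/(v^2 + 3*v - 4)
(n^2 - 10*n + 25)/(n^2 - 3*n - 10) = (n - 5)/(n + 2)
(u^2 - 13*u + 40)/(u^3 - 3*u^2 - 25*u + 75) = (u - 8)/(u^2 + 2*u - 15)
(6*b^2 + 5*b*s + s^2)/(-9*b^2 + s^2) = (2*b + s)/(-3*b + s)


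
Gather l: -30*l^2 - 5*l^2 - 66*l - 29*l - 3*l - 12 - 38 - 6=-35*l^2 - 98*l - 56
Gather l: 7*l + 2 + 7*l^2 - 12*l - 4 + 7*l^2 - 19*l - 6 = 14*l^2 - 24*l - 8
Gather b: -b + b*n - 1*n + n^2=b*(n - 1) + n^2 - n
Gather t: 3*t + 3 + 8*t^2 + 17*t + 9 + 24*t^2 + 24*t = 32*t^2 + 44*t + 12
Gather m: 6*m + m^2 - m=m^2 + 5*m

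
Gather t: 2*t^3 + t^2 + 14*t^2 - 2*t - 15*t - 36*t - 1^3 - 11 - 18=2*t^3 + 15*t^2 - 53*t - 30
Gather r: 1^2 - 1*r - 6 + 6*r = 5*r - 5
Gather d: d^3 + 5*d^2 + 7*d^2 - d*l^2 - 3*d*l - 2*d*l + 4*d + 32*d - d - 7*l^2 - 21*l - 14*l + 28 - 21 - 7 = d^3 + 12*d^2 + d*(-l^2 - 5*l + 35) - 7*l^2 - 35*l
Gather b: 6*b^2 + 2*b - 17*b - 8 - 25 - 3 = 6*b^2 - 15*b - 36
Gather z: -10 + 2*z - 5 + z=3*z - 15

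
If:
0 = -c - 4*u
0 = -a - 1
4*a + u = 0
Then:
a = -1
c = -16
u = 4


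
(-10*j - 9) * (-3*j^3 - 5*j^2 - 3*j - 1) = 30*j^4 + 77*j^3 + 75*j^2 + 37*j + 9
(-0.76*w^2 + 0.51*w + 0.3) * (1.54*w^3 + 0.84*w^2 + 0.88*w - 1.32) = -1.1704*w^5 + 0.147*w^4 + 0.2216*w^3 + 1.704*w^2 - 0.4092*w - 0.396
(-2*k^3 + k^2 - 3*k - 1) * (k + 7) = -2*k^4 - 13*k^3 + 4*k^2 - 22*k - 7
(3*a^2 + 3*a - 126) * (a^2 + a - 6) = 3*a^4 + 6*a^3 - 141*a^2 - 144*a + 756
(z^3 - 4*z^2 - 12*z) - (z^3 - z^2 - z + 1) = -3*z^2 - 11*z - 1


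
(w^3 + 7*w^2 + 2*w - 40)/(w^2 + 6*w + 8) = (w^2 + 3*w - 10)/(w + 2)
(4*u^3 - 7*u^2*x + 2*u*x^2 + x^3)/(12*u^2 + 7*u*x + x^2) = (u^2 - 2*u*x + x^2)/(3*u + x)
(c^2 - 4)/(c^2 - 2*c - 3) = (4 - c^2)/(-c^2 + 2*c + 3)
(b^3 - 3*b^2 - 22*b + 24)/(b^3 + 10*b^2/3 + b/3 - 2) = 3*(b^3 - 3*b^2 - 22*b + 24)/(3*b^3 + 10*b^2 + b - 6)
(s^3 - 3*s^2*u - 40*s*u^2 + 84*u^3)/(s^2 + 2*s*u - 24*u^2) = (s^2 - 9*s*u + 14*u^2)/(s - 4*u)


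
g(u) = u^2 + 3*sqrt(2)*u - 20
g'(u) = 2*u + 3*sqrt(2)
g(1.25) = -13.13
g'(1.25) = 6.74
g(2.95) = 1.22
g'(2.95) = 10.14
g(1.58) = -10.80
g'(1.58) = 7.40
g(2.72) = -1.06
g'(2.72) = 9.68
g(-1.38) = -23.95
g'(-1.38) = 1.48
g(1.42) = -11.96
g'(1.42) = 7.08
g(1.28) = -12.93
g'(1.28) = 6.80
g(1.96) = -7.84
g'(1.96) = 8.16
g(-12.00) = 73.09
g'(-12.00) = -19.76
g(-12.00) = 73.09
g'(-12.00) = -19.76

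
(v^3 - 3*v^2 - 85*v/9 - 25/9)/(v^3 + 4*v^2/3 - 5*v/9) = (3*v^2 - 14*v - 5)/(v*(3*v - 1))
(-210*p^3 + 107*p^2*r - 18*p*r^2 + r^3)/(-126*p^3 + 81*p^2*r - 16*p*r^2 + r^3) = (5*p - r)/(3*p - r)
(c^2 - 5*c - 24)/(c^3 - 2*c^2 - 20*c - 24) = (-c^2 + 5*c + 24)/(-c^3 + 2*c^2 + 20*c + 24)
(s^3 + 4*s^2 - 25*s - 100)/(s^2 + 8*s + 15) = (s^2 - s - 20)/(s + 3)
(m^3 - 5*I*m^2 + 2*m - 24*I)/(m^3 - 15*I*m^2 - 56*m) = (-m^3 + 5*I*m^2 - 2*m + 24*I)/(m*(-m^2 + 15*I*m + 56))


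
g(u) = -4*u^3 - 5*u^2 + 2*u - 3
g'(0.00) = 2.00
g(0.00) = -3.00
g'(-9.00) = -880.00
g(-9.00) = 2490.00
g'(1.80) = -54.88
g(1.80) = -38.93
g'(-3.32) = -97.07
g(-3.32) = 81.63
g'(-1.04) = -0.58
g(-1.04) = -5.99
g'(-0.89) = 1.39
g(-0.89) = -5.92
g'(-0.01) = 2.10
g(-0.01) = -3.02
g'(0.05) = 1.47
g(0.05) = -2.91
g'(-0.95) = 0.67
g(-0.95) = -5.98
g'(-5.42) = -296.32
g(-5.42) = 476.16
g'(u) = -12*u^2 - 10*u + 2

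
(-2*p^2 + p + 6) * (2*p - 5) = -4*p^3 + 12*p^2 + 7*p - 30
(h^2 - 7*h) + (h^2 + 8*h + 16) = 2*h^2 + h + 16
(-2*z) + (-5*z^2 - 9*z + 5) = -5*z^2 - 11*z + 5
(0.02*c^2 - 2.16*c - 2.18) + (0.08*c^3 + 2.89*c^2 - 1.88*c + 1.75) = 0.08*c^3 + 2.91*c^2 - 4.04*c - 0.43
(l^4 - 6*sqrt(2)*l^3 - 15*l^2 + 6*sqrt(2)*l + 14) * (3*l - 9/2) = 3*l^5 - 18*sqrt(2)*l^4 - 9*l^4/2 - 45*l^3 + 27*sqrt(2)*l^3 + 18*sqrt(2)*l^2 + 135*l^2/2 - 27*sqrt(2)*l + 42*l - 63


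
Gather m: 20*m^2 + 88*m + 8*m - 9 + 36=20*m^2 + 96*m + 27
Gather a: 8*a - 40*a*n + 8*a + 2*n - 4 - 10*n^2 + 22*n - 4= a*(16 - 40*n) - 10*n^2 + 24*n - 8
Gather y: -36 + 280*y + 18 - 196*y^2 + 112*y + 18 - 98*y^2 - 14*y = -294*y^2 + 378*y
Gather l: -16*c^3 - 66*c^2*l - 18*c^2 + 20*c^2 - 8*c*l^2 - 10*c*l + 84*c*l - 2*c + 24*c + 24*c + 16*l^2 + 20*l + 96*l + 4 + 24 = -16*c^3 + 2*c^2 + 46*c + l^2*(16 - 8*c) + l*(-66*c^2 + 74*c + 116) + 28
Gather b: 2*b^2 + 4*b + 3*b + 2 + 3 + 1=2*b^2 + 7*b + 6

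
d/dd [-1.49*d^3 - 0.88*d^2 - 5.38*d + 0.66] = -4.47*d^2 - 1.76*d - 5.38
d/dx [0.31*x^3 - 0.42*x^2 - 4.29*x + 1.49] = 0.93*x^2 - 0.84*x - 4.29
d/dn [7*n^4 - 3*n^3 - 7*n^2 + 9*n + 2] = 28*n^3 - 9*n^2 - 14*n + 9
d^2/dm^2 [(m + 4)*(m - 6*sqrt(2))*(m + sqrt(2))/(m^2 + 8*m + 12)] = 8*(2*m^3 + 5*sqrt(2)*m^3 + 45*sqrt(2)*m^2 - 72*m + 180*sqrt(2)*m - 192 + 300*sqrt(2))/(m^6 + 24*m^5 + 228*m^4 + 1088*m^3 + 2736*m^2 + 3456*m + 1728)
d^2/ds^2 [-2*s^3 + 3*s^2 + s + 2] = 6 - 12*s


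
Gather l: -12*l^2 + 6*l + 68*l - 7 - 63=-12*l^2 + 74*l - 70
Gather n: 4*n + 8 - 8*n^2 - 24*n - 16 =-8*n^2 - 20*n - 8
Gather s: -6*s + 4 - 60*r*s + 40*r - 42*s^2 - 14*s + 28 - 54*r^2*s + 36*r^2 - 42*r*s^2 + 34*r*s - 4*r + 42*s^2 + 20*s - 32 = 36*r^2 - 42*r*s^2 + 36*r + s*(-54*r^2 - 26*r)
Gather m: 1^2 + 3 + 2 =6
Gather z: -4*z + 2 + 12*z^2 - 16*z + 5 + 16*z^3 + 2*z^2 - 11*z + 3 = 16*z^3 + 14*z^2 - 31*z + 10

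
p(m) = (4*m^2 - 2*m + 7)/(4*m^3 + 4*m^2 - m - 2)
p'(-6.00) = -0.05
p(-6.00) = -0.23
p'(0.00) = 2.75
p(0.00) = -3.50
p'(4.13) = -0.04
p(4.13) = 0.19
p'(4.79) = -0.03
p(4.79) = 0.17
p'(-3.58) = -0.24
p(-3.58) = -0.50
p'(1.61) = -0.64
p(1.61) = 0.60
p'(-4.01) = -0.17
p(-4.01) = -0.41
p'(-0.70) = 25.39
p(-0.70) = -14.55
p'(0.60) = -680.44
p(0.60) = -24.46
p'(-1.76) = -3.76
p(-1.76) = -2.37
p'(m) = (8*m - 2)/(4*m^3 + 4*m^2 - m - 2) + (-12*m^2 - 8*m + 1)*(4*m^2 - 2*m + 7)/(4*m^3 + 4*m^2 - m - 2)^2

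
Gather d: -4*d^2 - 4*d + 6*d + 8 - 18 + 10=-4*d^2 + 2*d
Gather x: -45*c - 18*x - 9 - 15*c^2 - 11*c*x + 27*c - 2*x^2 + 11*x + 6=-15*c^2 - 18*c - 2*x^2 + x*(-11*c - 7) - 3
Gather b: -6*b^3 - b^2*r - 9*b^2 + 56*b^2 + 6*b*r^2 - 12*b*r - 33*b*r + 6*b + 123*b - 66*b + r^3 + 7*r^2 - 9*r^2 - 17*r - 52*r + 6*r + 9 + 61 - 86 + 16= -6*b^3 + b^2*(47 - r) + b*(6*r^2 - 45*r + 63) + r^3 - 2*r^2 - 63*r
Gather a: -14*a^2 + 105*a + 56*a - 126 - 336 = -14*a^2 + 161*a - 462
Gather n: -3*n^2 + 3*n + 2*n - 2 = -3*n^2 + 5*n - 2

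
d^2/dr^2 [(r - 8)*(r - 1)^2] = 6*r - 20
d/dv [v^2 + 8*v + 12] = 2*v + 8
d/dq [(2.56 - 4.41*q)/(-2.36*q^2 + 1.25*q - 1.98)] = (-10.4076*q^2 + 12.0832*q + 5.5318)/(5.5696*q^4 - 5.9*q^3 + 10.9081*q^2 - 4.95*q + 3.9204)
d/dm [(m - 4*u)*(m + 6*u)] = 2*m + 2*u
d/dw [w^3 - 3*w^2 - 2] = 3*w*(w - 2)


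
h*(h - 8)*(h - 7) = h^3 - 15*h^2 + 56*h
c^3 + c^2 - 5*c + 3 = (c - 1)^2*(c + 3)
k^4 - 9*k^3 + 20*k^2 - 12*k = k*(k - 6)*(k - 2)*(k - 1)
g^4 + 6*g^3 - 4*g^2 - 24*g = g*(g - 2)*(g + 2)*(g + 6)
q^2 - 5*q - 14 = (q - 7)*(q + 2)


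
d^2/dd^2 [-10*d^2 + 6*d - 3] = -20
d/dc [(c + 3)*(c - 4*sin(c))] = c - (c + 3)*(4*cos(c) - 1) - 4*sin(c)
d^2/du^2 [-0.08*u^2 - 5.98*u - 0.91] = -0.160000000000000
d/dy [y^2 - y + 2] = 2*y - 1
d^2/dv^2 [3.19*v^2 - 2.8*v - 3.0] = 6.38000000000000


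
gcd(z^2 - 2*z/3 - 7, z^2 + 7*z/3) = z + 7/3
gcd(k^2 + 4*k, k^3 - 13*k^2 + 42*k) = k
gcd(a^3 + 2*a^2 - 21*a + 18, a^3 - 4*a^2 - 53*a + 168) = a - 3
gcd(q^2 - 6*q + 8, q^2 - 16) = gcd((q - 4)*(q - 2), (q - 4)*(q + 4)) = q - 4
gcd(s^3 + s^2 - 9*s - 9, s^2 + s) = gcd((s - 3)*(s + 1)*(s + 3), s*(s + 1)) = s + 1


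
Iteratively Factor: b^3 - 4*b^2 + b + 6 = (b + 1)*(b^2 - 5*b + 6) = (b - 2)*(b + 1)*(b - 3)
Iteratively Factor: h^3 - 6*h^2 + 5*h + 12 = (h + 1)*(h^2 - 7*h + 12) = (h - 3)*(h + 1)*(h - 4)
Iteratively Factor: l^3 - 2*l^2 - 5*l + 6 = (l - 3)*(l^2 + l - 2) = (l - 3)*(l - 1)*(l + 2)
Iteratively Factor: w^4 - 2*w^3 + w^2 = (w)*(w^3 - 2*w^2 + w) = w*(w - 1)*(w^2 - w) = w*(w - 1)^2*(w)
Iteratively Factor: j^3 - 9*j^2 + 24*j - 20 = (j - 2)*(j^2 - 7*j + 10) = (j - 2)^2*(j - 5)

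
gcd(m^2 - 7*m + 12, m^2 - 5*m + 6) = m - 3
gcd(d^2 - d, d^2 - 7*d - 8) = 1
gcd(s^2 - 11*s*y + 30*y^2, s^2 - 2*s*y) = 1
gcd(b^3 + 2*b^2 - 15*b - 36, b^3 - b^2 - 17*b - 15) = b + 3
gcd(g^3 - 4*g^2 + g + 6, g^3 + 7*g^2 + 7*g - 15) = 1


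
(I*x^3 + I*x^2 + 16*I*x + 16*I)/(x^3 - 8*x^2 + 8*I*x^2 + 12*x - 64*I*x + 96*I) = I*(x^3 + x^2 + 16*x + 16)/(x^3 + 8*x^2*(-1 + I) + 4*x*(3 - 16*I) + 96*I)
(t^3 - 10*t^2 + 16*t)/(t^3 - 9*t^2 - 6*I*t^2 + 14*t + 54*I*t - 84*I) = t*(t - 8)/(t^2 - t*(7 + 6*I) + 42*I)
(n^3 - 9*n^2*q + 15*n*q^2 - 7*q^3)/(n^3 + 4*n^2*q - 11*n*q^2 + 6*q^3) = (n - 7*q)/(n + 6*q)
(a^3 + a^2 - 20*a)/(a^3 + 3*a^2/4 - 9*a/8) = 8*(a^2 + a - 20)/(8*a^2 + 6*a - 9)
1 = 1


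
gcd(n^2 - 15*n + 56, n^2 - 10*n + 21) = n - 7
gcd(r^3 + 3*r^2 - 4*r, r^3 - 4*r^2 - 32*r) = r^2 + 4*r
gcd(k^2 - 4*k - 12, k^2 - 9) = 1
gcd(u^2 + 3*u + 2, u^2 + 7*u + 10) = u + 2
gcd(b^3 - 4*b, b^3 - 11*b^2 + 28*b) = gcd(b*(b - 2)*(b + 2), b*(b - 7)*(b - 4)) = b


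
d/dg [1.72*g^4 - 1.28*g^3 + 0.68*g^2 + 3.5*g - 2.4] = 6.88*g^3 - 3.84*g^2 + 1.36*g + 3.5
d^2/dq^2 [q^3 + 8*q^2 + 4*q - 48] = 6*q + 16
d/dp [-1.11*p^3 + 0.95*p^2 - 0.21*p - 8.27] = -3.33*p^2 + 1.9*p - 0.21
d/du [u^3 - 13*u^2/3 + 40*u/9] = 3*u^2 - 26*u/3 + 40/9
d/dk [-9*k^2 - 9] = -18*k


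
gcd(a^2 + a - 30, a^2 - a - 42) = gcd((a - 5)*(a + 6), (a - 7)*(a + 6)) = a + 6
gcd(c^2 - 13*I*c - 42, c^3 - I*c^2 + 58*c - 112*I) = c - 7*I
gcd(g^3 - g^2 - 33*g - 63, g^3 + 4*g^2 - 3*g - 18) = g^2 + 6*g + 9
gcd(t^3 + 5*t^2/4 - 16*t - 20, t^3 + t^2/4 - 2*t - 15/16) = t + 5/4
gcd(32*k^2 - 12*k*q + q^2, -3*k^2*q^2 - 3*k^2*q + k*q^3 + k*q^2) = 1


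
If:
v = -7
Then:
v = -7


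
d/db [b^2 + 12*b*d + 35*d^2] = 2*b + 12*d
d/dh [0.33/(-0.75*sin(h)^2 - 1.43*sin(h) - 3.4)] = (0.495*sin(h) + 0.4719)*cos(h)/(0.75*sin(h)^2 + 1.43*sin(h) + 3.4)^2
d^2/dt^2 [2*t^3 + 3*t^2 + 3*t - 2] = 12*t + 6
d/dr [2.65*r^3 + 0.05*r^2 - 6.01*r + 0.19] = 7.95*r^2 + 0.1*r - 6.01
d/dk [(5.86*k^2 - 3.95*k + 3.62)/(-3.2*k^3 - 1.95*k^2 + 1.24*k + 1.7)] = (18.752*k^4 - 25.28*k^3 + 34.3159*k^2 + 34.042*k - 11.2038)/(10.24*k^6 + 12.48*k^5 - 4.1335*k^4 - 15.716*k^3 - 5.0924*k^2 + 4.216*k + 2.89)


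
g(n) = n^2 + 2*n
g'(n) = 2*n + 2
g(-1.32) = -0.90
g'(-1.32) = -0.64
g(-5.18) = 16.47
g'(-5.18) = -8.36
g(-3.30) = 4.29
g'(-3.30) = -4.60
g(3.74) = 21.47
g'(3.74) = 9.48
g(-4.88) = 14.05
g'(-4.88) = -7.76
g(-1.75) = -0.44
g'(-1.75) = -1.50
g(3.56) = 19.79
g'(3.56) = 9.12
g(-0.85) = -0.98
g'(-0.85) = 0.30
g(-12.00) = 120.00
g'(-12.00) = -22.00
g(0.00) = 0.00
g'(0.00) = 2.00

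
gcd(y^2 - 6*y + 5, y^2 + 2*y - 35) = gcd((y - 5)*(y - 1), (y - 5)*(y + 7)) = y - 5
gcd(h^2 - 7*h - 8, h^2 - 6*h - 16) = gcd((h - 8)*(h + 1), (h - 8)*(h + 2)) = h - 8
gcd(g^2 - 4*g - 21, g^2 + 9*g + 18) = g + 3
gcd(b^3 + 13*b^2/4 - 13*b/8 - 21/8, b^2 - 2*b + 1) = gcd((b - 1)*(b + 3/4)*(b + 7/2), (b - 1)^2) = b - 1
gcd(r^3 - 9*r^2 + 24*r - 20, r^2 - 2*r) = r - 2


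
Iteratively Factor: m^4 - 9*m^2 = (m + 3)*(m^3 - 3*m^2) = (m - 3)*(m + 3)*(m^2) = m*(m - 3)*(m + 3)*(m)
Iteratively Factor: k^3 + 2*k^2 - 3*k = (k + 3)*(k^2 - k) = (k - 1)*(k + 3)*(k)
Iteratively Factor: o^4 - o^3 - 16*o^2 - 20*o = (o + 2)*(o^3 - 3*o^2 - 10*o) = (o + 2)^2*(o^2 - 5*o) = (o - 5)*(o + 2)^2*(o)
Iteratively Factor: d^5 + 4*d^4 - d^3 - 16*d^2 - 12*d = (d + 1)*(d^4 + 3*d^3 - 4*d^2 - 12*d) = d*(d + 1)*(d^3 + 3*d^2 - 4*d - 12) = d*(d + 1)*(d + 2)*(d^2 + d - 6) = d*(d - 2)*(d + 1)*(d + 2)*(d + 3)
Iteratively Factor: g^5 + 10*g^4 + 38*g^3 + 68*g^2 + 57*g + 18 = (g + 3)*(g^4 + 7*g^3 + 17*g^2 + 17*g + 6) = (g + 3)^2*(g^3 + 4*g^2 + 5*g + 2) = (g + 1)*(g + 3)^2*(g^2 + 3*g + 2) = (g + 1)*(g + 2)*(g + 3)^2*(g + 1)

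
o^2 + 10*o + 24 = (o + 4)*(o + 6)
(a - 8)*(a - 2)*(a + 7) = a^3 - 3*a^2 - 54*a + 112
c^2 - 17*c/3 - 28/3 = (c - 7)*(c + 4/3)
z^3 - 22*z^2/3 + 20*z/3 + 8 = (z - 6)*(z - 2)*(z + 2/3)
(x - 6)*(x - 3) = x^2 - 9*x + 18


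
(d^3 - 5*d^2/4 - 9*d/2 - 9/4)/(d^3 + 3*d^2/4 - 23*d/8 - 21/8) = 2*(4*d^2 - 9*d - 9)/(8*d^2 - 2*d - 21)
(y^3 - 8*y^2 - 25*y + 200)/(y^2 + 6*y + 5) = (y^2 - 13*y + 40)/(y + 1)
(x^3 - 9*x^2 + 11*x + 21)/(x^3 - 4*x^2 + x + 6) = (x - 7)/(x - 2)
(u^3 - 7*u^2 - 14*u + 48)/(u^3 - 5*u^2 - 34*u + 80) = (u + 3)/(u + 5)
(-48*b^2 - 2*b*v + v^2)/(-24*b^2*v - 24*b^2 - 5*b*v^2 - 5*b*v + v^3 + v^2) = (6*b + v)/(3*b*v + 3*b + v^2 + v)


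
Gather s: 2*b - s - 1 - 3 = 2*b - s - 4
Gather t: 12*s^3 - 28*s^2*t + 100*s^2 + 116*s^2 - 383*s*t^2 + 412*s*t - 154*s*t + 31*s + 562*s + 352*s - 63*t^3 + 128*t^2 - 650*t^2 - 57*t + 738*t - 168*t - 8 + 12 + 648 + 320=12*s^3 + 216*s^2 + 945*s - 63*t^3 + t^2*(-383*s - 522) + t*(-28*s^2 + 258*s + 513) + 972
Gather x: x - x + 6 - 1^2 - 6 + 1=0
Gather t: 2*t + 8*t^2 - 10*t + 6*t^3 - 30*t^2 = 6*t^3 - 22*t^2 - 8*t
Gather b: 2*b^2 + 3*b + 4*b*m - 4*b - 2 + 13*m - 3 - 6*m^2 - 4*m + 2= 2*b^2 + b*(4*m - 1) - 6*m^2 + 9*m - 3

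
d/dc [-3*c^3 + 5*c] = 5 - 9*c^2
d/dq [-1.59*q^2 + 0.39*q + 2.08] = 0.39 - 3.18*q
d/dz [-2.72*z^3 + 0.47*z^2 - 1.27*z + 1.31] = -8.16*z^2 + 0.94*z - 1.27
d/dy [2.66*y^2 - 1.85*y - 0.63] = 5.32*y - 1.85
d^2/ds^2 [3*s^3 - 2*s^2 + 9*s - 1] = 18*s - 4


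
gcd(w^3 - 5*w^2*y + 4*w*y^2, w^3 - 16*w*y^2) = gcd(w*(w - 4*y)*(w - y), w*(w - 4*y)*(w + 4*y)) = -w^2 + 4*w*y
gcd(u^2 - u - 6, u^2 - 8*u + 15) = u - 3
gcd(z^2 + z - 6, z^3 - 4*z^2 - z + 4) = 1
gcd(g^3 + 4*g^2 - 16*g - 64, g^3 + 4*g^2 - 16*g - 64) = g^3 + 4*g^2 - 16*g - 64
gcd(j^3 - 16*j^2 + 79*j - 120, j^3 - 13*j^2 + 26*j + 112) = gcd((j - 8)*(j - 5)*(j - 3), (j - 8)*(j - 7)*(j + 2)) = j - 8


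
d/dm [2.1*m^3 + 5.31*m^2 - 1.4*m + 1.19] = 6.3*m^2 + 10.62*m - 1.4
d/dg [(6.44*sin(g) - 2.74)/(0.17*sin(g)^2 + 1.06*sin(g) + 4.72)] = (-1.0948*sin(g)^2 + 0.9316*sin(g) + 33.3012)*cos(g)/(0.0289*sin(g)^4 + 0.3604*sin(g)^3 + 2.7284*sin(g)^2 + 10.0064*sin(g) + 22.2784)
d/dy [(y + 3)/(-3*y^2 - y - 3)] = (-3*y^2 - y + (y + 3)*(6*y + 1) - 3)/(3*y^2 + y + 3)^2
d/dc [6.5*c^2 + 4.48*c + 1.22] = 13.0*c + 4.48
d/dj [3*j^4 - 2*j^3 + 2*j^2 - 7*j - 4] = 12*j^3 - 6*j^2 + 4*j - 7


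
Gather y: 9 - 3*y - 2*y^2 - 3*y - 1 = -2*y^2 - 6*y + 8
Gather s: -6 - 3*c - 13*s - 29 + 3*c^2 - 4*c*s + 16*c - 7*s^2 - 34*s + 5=3*c^2 + 13*c - 7*s^2 + s*(-4*c - 47) - 30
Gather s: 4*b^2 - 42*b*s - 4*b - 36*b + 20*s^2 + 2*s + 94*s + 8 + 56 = 4*b^2 - 40*b + 20*s^2 + s*(96 - 42*b) + 64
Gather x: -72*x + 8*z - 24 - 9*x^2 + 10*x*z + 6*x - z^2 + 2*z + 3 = -9*x^2 + x*(10*z - 66) - z^2 + 10*z - 21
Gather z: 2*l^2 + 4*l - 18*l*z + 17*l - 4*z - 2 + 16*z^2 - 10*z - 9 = 2*l^2 + 21*l + 16*z^2 + z*(-18*l - 14) - 11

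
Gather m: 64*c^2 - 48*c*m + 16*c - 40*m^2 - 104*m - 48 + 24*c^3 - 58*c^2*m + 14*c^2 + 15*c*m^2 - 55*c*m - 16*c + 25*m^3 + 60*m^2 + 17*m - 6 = 24*c^3 + 78*c^2 + 25*m^3 + m^2*(15*c + 20) + m*(-58*c^2 - 103*c - 87) - 54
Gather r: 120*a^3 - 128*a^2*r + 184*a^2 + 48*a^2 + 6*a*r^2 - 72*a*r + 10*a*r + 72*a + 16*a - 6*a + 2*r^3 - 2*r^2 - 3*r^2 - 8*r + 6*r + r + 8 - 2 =120*a^3 + 232*a^2 + 82*a + 2*r^3 + r^2*(6*a - 5) + r*(-128*a^2 - 62*a - 1) + 6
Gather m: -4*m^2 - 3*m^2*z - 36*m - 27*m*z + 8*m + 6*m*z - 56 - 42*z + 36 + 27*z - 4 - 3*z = m^2*(-3*z - 4) + m*(-21*z - 28) - 18*z - 24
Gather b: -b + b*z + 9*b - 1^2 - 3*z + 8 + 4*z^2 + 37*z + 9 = b*(z + 8) + 4*z^2 + 34*z + 16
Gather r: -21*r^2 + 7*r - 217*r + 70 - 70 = -21*r^2 - 210*r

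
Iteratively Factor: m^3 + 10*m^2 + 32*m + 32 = (m + 2)*(m^2 + 8*m + 16) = (m + 2)*(m + 4)*(m + 4)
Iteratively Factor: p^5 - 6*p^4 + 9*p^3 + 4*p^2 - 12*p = (p - 2)*(p^4 - 4*p^3 + p^2 + 6*p) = p*(p - 2)*(p^3 - 4*p^2 + p + 6) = p*(p - 3)*(p - 2)*(p^2 - p - 2) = p*(p - 3)*(p - 2)^2*(p + 1)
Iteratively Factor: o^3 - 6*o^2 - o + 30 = (o - 3)*(o^2 - 3*o - 10) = (o - 3)*(o + 2)*(o - 5)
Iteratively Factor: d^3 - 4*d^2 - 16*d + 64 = (d + 4)*(d^2 - 8*d + 16) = (d - 4)*(d + 4)*(d - 4)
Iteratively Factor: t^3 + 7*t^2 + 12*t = (t + 4)*(t^2 + 3*t) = t*(t + 4)*(t + 3)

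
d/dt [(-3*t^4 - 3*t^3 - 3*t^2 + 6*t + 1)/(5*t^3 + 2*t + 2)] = (-15*t^6 - 3*t^4 - 96*t^3 - 39*t^2 - 12*t + 10)/(25*t^6 + 20*t^4 + 20*t^3 + 4*t^2 + 8*t + 4)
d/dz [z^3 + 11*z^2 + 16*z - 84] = 3*z^2 + 22*z + 16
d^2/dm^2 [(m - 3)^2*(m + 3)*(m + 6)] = 12*m^2 + 18*m - 54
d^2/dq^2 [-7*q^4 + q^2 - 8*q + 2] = 2 - 84*q^2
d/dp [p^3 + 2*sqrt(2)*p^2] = p*(3*p + 4*sqrt(2))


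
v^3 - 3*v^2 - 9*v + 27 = (v - 3)^2*(v + 3)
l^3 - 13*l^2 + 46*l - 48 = (l - 8)*(l - 3)*(l - 2)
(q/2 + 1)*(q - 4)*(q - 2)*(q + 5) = q^4/2 + q^3/2 - 12*q^2 - 2*q + 40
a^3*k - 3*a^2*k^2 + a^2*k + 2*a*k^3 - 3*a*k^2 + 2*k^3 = (a - 2*k)*(a - k)*(a*k + k)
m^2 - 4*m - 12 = (m - 6)*(m + 2)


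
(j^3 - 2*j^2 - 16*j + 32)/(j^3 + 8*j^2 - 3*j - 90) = (j^3 - 2*j^2 - 16*j + 32)/(j^3 + 8*j^2 - 3*j - 90)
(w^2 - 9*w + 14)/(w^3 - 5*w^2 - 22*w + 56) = 1/(w + 4)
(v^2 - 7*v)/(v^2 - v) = (v - 7)/(v - 1)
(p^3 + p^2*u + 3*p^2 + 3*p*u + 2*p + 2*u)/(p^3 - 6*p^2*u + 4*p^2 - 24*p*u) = (p^3 + p^2*u + 3*p^2 + 3*p*u + 2*p + 2*u)/(p*(p^2 - 6*p*u + 4*p - 24*u))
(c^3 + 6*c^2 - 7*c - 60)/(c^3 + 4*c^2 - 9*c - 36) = (c + 5)/(c + 3)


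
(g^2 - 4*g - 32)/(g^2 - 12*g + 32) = (g + 4)/(g - 4)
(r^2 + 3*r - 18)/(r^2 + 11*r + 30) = (r - 3)/(r + 5)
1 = 1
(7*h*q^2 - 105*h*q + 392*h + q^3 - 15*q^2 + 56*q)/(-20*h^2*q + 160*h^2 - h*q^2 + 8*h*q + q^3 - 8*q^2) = (7*h*q - 49*h + q^2 - 7*q)/(-20*h^2 - h*q + q^2)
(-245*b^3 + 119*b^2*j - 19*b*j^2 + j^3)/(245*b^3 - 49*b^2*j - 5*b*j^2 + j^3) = (-7*b + j)/(7*b + j)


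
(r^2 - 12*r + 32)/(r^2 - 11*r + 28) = (r - 8)/(r - 7)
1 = 1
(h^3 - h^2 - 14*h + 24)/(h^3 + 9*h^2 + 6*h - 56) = (h - 3)/(h + 7)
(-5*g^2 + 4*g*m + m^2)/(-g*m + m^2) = (5*g + m)/m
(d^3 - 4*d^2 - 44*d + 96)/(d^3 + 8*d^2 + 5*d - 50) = (d^2 - 2*d - 48)/(d^2 + 10*d + 25)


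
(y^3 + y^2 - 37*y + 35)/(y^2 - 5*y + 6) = (y^3 + y^2 - 37*y + 35)/(y^2 - 5*y + 6)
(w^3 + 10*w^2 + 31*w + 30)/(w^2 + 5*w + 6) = w + 5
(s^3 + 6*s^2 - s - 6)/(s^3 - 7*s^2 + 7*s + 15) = (s^2 + 5*s - 6)/(s^2 - 8*s + 15)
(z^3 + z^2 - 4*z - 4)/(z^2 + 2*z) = z - 1 - 2/z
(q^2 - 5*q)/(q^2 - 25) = q/(q + 5)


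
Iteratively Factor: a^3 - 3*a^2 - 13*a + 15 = (a - 5)*(a^2 + 2*a - 3) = (a - 5)*(a - 1)*(a + 3)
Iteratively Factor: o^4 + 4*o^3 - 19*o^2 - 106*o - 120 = (o - 5)*(o^3 + 9*o^2 + 26*o + 24) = (o - 5)*(o + 4)*(o^2 + 5*o + 6) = (o - 5)*(o + 2)*(o + 4)*(o + 3)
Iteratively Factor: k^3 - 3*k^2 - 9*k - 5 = (k + 1)*(k^2 - 4*k - 5) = (k - 5)*(k + 1)*(k + 1)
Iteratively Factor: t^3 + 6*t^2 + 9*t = (t + 3)*(t^2 + 3*t) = (t + 3)^2*(t)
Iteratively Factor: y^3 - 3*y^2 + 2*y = (y - 1)*(y^2 - 2*y) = y*(y - 1)*(y - 2)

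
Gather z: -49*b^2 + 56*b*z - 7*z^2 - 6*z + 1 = -49*b^2 - 7*z^2 + z*(56*b - 6) + 1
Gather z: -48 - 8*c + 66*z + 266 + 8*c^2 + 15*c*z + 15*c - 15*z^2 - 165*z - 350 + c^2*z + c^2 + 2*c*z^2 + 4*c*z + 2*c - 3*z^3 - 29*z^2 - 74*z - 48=9*c^2 + 9*c - 3*z^3 + z^2*(2*c - 44) + z*(c^2 + 19*c - 173) - 180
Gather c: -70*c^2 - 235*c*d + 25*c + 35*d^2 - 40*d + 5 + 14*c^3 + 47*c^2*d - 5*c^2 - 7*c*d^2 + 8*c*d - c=14*c^3 + c^2*(47*d - 75) + c*(-7*d^2 - 227*d + 24) + 35*d^2 - 40*d + 5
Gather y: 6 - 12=-6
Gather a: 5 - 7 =-2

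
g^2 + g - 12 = (g - 3)*(g + 4)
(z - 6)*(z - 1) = z^2 - 7*z + 6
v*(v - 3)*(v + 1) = v^3 - 2*v^2 - 3*v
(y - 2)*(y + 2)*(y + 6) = y^3 + 6*y^2 - 4*y - 24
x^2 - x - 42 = (x - 7)*(x + 6)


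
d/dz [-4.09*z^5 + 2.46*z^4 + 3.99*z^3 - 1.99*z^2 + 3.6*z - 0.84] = -20.45*z^4 + 9.84*z^3 + 11.97*z^2 - 3.98*z + 3.6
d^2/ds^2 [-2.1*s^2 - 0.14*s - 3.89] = -4.20000000000000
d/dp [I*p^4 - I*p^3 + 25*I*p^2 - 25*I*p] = I*(4*p^3 - 3*p^2 + 50*p - 25)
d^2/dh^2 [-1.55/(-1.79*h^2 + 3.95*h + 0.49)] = (9.93271*h^2 - 21.91855*h - 1.55*(3.58*h - 3.95)*(7.16*h - 7.9) - 2.71901)/(-1.79*h^2 + 3.95*h + 0.49)^3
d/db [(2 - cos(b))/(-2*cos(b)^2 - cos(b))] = -(2*sin(b)^3/cos(b)^2 + 8*tan(b))/(2*cos(b) + 1)^2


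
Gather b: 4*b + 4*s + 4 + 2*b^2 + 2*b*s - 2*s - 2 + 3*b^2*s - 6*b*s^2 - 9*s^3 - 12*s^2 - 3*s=b^2*(3*s + 2) + b*(-6*s^2 + 2*s + 4) - 9*s^3 - 12*s^2 - s + 2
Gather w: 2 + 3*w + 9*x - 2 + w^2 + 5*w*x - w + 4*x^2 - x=w^2 + w*(5*x + 2) + 4*x^2 + 8*x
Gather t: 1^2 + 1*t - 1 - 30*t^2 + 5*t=-30*t^2 + 6*t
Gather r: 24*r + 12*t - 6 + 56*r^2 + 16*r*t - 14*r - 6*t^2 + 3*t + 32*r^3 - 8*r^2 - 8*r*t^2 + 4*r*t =32*r^3 + 48*r^2 + r*(-8*t^2 + 20*t + 10) - 6*t^2 + 15*t - 6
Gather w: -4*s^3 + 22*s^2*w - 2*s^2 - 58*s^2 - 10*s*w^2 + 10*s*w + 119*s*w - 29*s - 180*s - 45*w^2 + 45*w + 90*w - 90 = -4*s^3 - 60*s^2 - 209*s + w^2*(-10*s - 45) + w*(22*s^2 + 129*s + 135) - 90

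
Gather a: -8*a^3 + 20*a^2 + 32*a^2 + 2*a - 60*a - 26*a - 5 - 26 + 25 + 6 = -8*a^3 + 52*a^2 - 84*a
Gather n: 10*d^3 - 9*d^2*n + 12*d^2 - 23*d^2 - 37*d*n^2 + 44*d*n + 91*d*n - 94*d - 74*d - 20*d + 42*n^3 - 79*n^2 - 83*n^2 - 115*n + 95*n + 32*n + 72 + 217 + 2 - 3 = 10*d^3 - 11*d^2 - 188*d + 42*n^3 + n^2*(-37*d - 162) + n*(-9*d^2 + 135*d + 12) + 288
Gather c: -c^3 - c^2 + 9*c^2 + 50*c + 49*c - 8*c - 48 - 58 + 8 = -c^3 + 8*c^2 + 91*c - 98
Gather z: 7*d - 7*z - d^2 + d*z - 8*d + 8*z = -d^2 - d + z*(d + 1)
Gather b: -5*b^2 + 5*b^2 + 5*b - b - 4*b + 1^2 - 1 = 0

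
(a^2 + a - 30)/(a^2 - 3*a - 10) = (a + 6)/(a + 2)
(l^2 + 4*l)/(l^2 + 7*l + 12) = l/(l + 3)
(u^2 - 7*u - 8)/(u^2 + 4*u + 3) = (u - 8)/(u + 3)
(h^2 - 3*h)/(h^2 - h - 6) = h/(h + 2)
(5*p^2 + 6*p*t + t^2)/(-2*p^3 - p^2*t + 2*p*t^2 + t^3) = (-5*p - t)/(2*p^2 - p*t - t^2)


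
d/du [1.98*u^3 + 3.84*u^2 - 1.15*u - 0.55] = 5.94*u^2 + 7.68*u - 1.15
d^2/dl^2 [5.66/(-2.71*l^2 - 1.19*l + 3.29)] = (83.135212*l^2 + 36.505868*l - 5.66*(5.42*l + 1.19)*(10.84*l + 2.38) - 100.927988)/(2.71*l^2 + 1.19*l - 3.29)^3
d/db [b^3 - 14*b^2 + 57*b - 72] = 3*b^2 - 28*b + 57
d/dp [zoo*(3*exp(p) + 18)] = zoo*exp(p)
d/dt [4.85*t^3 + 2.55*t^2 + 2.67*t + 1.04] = 14.55*t^2 + 5.1*t + 2.67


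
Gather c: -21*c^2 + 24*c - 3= -21*c^2 + 24*c - 3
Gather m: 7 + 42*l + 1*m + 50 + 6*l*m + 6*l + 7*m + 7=48*l + m*(6*l + 8) + 64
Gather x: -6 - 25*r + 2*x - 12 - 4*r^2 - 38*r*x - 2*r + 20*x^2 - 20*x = -4*r^2 - 27*r + 20*x^2 + x*(-38*r - 18) - 18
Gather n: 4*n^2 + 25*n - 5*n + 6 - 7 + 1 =4*n^2 + 20*n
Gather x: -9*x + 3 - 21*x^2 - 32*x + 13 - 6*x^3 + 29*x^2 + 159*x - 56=-6*x^3 + 8*x^2 + 118*x - 40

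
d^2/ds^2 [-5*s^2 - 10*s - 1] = -10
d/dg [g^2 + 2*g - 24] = 2*g + 2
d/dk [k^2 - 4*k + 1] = 2*k - 4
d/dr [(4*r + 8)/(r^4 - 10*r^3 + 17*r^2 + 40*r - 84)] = 4*(-3*r^2 + 24*r - 41)/(r^6 - 24*r^5 + 226*r^4 - 1068*r^3 + 2689*r^2 - 3444*r + 1764)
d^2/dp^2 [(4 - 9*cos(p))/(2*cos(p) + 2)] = 13*(sin(p)^2 + cos(p) + 1)/(2*(cos(p) + 1)^3)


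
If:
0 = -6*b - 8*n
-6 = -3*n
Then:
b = -8/3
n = 2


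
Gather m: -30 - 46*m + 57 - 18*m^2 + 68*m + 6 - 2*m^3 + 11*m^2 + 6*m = -2*m^3 - 7*m^2 + 28*m + 33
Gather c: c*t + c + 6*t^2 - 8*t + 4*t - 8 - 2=c*(t + 1) + 6*t^2 - 4*t - 10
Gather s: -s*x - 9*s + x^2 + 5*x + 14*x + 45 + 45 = s*(-x - 9) + x^2 + 19*x + 90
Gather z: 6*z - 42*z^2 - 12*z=-42*z^2 - 6*z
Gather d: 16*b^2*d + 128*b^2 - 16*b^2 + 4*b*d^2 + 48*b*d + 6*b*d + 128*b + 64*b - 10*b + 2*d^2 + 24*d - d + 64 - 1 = 112*b^2 + 182*b + d^2*(4*b + 2) + d*(16*b^2 + 54*b + 23) + 63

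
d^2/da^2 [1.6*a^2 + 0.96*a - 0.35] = 3.20000000000000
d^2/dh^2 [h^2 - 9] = 2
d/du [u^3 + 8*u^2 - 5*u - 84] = 3*u^2 + 16*u - 5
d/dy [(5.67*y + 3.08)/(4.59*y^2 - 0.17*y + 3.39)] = (-26.0253*y^2 - 28.2744*y + 19.7449)/(21.0681*y^4 - 1.5606*y^3 + 31.1491*y^2 - 1.1526*y + 11.4921)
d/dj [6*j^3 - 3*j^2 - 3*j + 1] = 18*j^2 - 6*j - 3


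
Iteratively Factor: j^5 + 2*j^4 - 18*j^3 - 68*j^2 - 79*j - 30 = (j + 1)*(j^4 + j^3 - 19*j^2 - 49*j - 30) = (j - 5)*(j + 1)*(j^3 + 6*j^2 + 11*j + 6) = (j - 5)*(j + 1)*(j + 2)*(j^2 + 4*j + 3) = (j - 5)*(j + 1)*(j + 2)*(j + 3)*(j + 1)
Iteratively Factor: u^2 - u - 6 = (u - 3)*(u + 2)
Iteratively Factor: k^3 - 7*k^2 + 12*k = (k)*(k^2 - 7*k + 12) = k*(k - 3)*(k - 4)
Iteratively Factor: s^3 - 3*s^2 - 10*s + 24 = (s - 2)*(s^2 - s - 12) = (s - 2)*(s + 3)*(s - 4)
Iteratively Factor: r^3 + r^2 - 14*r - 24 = (r + 3)*(r^2 - 2*r - 8) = (r + 2)*(r + 3)*(r - 4)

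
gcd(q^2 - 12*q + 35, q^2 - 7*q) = q - 7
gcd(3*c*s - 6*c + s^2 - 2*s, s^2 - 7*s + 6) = 1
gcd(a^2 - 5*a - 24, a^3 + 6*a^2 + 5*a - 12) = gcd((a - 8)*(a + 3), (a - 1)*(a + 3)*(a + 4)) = a + 3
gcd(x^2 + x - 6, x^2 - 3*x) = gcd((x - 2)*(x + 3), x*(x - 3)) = 1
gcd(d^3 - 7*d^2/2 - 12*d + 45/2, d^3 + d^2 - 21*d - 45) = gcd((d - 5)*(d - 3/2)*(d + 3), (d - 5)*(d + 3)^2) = d^2 - 2*d - 15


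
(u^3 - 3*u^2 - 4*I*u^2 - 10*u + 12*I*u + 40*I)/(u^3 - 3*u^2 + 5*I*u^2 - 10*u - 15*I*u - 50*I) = (u - 4*I)/(u + 5*I)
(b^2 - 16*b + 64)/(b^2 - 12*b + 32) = (b - 8)/(b - 4)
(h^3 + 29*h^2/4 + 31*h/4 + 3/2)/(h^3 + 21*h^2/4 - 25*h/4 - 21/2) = (4*h + 1)/(4*h - 7)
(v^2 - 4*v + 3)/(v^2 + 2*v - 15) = (v - 1)/(v + 5)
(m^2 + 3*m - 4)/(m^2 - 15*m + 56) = (m^2 + 3*m - 4)/(m^2 - 15*m + 56)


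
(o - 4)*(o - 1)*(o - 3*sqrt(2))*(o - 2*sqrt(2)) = o^4 - 5*sqrt(2)*o^3 - 5*o^3 + 16*o^2 + 25*sqrt(2)*o^2 - 60*o - 20*sqrt(2)*o + 48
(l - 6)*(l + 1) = l^2 - 5*l - 6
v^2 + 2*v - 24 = (v - 4)*(v + 6)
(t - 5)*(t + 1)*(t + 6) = t^3 + 2*t^2 - 29*t - 30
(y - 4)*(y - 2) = y^2 - 6*y + 8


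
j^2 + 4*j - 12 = (j - 2)*(j + 6)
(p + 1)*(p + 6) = p^2 + 7*p + 6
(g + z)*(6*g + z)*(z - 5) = 6*g^2*z - 30*g^2 + 7*g*z^2 - 35*g*z + z^3 - 5*z^2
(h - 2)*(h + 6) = h^2 + 4*h - 12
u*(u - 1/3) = u^2 - u/3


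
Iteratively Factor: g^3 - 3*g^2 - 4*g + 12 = (g - 2)*(g^2 - g - 6) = (g - 3)*(g - 2)*(g + 2)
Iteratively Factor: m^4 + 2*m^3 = (m + 2)*(m^3) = m*(m + 2)*(m^2) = m^2*(m + 2)*(m)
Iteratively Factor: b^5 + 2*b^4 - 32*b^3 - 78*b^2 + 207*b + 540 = (b - 3)*(b^4 + 5*b^3 - 17*b^2 - 129*b - 180) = (b - 5)*(b - 3)*(b^3 + 10*b^2 + 33*b + 36) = (b - 5)*(b - 3)*(b + 3)*(b^2 + 7*b + 12) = (b - 5)*(b - 3)*(b + 3)^2*(b + 4)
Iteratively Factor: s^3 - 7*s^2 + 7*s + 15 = (s + 1)*(s^2 - 8*s + 15) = (s - 3)*(s + 1)*(s - 5)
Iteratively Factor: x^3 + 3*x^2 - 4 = (x - 1)*(x^2 + 4*x + 4) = (x - 1)*(x + 2)*(x + 2)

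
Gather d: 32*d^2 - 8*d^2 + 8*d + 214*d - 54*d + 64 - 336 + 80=24*d^2 + 168*d - 192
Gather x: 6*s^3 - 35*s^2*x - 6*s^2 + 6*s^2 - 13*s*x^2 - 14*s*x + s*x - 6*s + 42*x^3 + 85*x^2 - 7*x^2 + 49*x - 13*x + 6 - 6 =6*s^3 - 6*s + 42*x^3 + x^2*(78 - 13*s) + x*(-35*s^2 - 13*s + 36)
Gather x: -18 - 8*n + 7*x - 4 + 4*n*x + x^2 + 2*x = -8*n + x^2 + x*(4*n + 9) - 22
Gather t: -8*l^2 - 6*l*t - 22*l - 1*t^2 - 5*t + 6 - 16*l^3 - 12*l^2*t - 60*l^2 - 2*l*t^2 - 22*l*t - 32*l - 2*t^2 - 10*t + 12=-16*l^3 - 68*l^2 - 54*l + t^2*(-2*l - 3) + t*(-12*l^2 - 28*l - 15) + 18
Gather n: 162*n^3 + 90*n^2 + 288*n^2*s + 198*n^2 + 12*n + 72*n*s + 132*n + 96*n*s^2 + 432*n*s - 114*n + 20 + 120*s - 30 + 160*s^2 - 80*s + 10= 162*n^3 + n^2*(288*s + 288) + n*(96*s^2 + 504*s + 30) + 160*s^2 + 40*s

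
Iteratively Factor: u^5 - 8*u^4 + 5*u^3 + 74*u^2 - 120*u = (u)*(u^4 - 8*u^3 + 5*u^2 + 74*u - 120) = u*(u - 4)*(u^3 - 4*u^2 - 11*u + 30) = u*(u - 4)*(u - 2)*(u^2 - 2*u - 15) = u*(u - 4)*(u - 2)*(u + 3)*(u - 5)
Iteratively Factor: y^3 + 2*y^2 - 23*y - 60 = (y + 3)*(y^2 - y - 20) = (y - 5)*(y + 3)*(y + 4)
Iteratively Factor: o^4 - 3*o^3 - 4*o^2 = (o)*(o^3 - 3*o^2 - 4*o) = o*(o - 4)*(o^2 + o) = o^2*(o - 4)*(o + 1)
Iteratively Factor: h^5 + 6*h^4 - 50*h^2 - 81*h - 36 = (h + 3)*(h^4 + 3*h^3 - 9*h^2 - 23*h - 12) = (h + 1)*(h + 3)*(h^3 + 2*h^2 - 11*h - 12) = (h + 1)*(h + 3)*(h + 4)*(h^2 - 2*h - 3) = (h + 1)^2*(h + 3)*(h + 4)*(h - 3)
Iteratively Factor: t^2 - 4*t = (t)*(t - 4)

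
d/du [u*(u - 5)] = 2*u - 5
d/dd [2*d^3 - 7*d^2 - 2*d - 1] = 6*d^2 - 14*d - 2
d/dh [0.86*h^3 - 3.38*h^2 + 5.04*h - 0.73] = 2.58*h^2 - 6.76*h + 5.04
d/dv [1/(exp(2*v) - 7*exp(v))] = (7 - 2*exp(v))*exp(-v)/(exp(v) - 7)^2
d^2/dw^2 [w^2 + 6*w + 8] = 2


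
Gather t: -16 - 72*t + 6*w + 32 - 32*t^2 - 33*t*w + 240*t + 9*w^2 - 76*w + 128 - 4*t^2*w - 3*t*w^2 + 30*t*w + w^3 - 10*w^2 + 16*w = t^2*(-4*w - 32) + t*(-3*w^2 - 3*w + 168) + w^3 - w^2 - 54*w + 144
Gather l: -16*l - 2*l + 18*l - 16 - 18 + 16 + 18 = 0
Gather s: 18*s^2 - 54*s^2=-36*s^2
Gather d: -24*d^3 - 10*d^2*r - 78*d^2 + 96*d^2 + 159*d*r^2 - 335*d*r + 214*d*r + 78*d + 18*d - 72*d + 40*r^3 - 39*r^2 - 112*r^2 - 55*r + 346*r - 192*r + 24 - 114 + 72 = -24*d^3 + d^2*(18 - 10*r) + d*(159*r^2 - 121*r + 24) + 40*r^3 - 151*r^2 + 99*r - 18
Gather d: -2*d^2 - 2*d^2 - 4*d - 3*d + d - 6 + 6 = -4*d^2 - 6*d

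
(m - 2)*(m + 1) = m^2 - m - 2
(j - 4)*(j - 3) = j^2 - 7*j + 12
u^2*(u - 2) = u^3 - 2*u^2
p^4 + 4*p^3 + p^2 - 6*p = p*(p - 1)*(p + 2)*(p + 3)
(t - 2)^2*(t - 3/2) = t^3 - 11*t^2/2 + 10*t - 6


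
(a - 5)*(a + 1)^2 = a^3 - 3*a^2 - 9*a - 5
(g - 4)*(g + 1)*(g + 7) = g^3 + 4*g^2 - 25*g - 28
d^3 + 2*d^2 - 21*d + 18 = (d - 3)*(d - 1)*(d + 6)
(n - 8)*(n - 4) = n^2 - 12*n + 32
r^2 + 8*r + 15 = (r + 3)*(r + 5)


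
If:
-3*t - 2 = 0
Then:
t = -2/3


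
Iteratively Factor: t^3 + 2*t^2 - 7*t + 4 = (t - 1)*(t^2 + 3*t - 4) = (t - 1)*(t + 4)*(t - 1)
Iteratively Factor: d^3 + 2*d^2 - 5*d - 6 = (d + 1)*(d^2 + d - 6) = (d + 1)*(d + 3)*(d - 2)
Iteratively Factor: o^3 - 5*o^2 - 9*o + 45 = (o - 3)*(o^2 - 2*o - 15) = (o - 5)*(o - 3)*(o + 3)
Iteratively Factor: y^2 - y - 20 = (y + 4)*(y - 5)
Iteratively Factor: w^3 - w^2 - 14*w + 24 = (w + 4)*(w^2 - 5*w + 6) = (w - 2)*(w + 4)*(w - 3)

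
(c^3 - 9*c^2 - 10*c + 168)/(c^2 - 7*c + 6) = (c^2 - 3*c - 28)/(c - 1)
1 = 1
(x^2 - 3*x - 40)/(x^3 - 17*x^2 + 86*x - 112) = (x + 5)/(x^2 - 9*x + 14)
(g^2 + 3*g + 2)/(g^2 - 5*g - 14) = (g + 1)/(g - 7)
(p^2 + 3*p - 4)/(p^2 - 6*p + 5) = (p + 4)/(p - 5)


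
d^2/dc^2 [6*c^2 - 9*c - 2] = 12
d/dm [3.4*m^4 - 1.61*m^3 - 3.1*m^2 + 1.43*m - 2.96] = 13.6*m^3 - 4.83*m^2 - 6.2*m + 1.43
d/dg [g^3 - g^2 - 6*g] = 3*g^2 - 2*g - 6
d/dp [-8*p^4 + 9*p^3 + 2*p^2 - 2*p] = -32*p^3 + 27*p^2 + 4*p - 2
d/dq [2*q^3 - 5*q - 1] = 6*q^2 - 5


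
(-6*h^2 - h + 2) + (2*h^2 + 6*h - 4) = -4*h^2 + 5*h - 2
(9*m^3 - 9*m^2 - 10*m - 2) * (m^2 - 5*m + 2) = 9*m^5 - 54*m^4 + 53*m^3 + 30*m^2 - 10*m - 4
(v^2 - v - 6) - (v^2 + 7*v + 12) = -8*v - 18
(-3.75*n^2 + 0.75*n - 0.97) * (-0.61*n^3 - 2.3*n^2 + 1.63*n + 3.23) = 2.2875*n^5 + 8.1675*n^4 - 7.2458*n^3 - 8.659*n^2 + 0.8414*n - 3.1331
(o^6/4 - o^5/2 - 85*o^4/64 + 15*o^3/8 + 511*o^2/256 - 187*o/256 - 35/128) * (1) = o^6/4 - o^5/2 - 85*o^4/64 + 15*o^3/8 + 511*o^2/256 - 187*o/256 - 35/128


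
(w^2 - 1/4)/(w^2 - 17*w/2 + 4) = (w + 1/2)/(w - 8)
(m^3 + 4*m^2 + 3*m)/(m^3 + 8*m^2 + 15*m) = (m + 1)/(m + 5)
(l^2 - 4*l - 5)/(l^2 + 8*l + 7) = (l - 5)/(l + 7)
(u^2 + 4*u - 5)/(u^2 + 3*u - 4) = (u + 5)/(u + 4)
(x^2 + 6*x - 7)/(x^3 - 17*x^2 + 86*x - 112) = (x^2 + 6*x - 7)/(x^3 - 17*x^2 + 86*x - 112)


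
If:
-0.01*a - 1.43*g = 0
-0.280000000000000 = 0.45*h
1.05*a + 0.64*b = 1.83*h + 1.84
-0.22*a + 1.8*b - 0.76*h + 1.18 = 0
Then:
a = 1.14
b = -0.78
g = -0.01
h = -0.62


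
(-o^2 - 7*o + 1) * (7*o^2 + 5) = -7*o^4 - 49*o^3 + 2*o^2 - 35*o + 5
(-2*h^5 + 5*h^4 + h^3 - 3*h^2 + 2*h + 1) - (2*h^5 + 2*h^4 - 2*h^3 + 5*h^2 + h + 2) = -4*h^5 + 3*h^4 + 3*h^3 - 8*h^2 + h - 1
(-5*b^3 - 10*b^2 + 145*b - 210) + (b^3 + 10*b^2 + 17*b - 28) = -4*b^3 + 162*b - 238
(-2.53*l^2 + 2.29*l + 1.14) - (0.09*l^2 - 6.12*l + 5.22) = -2.62*l^2 + 8.41*l - 4.08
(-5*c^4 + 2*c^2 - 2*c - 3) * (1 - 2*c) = 10*c^5 - 5*c^4 - 4*c^3 + 6*c^2 + 4*c - 3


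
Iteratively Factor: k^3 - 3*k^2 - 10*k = (k - 5)*(k^2 + 2*k) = k*(k - 5)*(k + 2)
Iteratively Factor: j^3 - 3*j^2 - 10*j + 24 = (j + 3)*(j^2 - 6*j + 8) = (j - 4)*(j + 3)*(j - 2)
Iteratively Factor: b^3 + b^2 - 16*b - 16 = (b + 1)*(b^2 - 16) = (b - 4)*(b + 1)*(b + 4)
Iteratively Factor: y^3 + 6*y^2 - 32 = (y + 4)*(y^2 + 2*y - 8) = (y + 4)^2*(y - 2)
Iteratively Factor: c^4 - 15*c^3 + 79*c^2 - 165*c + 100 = (c - 4)*(c^3 - 11*c^2 + 35*c - 25) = (c - 5)*(c - 4)*(c^2 - 6*c + 5) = (c - 5)^2*(c - 4)*(c - 1)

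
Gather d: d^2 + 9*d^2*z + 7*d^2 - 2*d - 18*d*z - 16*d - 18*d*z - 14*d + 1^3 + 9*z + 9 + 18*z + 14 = d^2*(9*z + 8) + d*(-36*z - 32) + 27*z + 24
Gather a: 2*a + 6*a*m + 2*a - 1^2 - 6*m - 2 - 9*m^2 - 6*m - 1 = a*(6*m + 4) - 9*m^2 - 12*m - 4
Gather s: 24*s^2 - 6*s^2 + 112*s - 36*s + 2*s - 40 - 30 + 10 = 18*s^2 + 78*s - 60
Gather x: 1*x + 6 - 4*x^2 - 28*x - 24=-4*x^2 - 27*x - 18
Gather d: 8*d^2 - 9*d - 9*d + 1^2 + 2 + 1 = 8*d^2 - 18*d + 4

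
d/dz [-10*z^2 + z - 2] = 1 - 20*z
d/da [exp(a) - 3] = exp(a)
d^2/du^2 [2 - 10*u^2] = -20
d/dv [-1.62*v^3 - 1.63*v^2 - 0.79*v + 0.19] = -4.86*v^2 - 3.26*v - 0.79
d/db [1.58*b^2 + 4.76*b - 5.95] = 3.16*b + 4.76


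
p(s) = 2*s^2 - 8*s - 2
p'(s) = 4*s - 8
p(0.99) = -7.96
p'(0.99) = -4.04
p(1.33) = -9.10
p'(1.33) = -2.68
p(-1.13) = 9.59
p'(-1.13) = -12.52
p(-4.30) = 69.38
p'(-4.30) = -25.20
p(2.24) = -9.88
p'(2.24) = 0.96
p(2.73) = -8.93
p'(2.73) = 2.92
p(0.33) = -4.42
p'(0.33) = -6.68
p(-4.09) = 64.18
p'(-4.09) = -24.36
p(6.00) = 22.00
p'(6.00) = 16.00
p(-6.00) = 118.00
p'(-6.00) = -32.00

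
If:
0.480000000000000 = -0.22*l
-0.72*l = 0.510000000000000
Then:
No Solution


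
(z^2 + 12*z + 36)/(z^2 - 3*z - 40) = (z^2 + 12*z + 36)/(z^2 - 3*z - 40)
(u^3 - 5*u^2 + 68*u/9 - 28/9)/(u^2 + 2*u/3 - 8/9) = (3*u^2 - 13*u + 14)/(3*u + 4)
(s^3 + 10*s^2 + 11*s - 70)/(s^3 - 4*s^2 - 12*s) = (-s^3 - 10*s^2 - 11*s + 70)/(s*(-s^2 + 4*s + 12))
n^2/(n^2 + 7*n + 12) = n^2/(n^2 + 7*n + 12)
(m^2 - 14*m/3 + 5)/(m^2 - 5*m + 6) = (m - 5/3)/(m - 2)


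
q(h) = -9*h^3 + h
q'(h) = 1 - 27*h^2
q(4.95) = -1086.64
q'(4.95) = -660.57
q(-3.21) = 294.48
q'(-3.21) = -277.21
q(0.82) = -4.14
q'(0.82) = -17.15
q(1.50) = -28.88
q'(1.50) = -59.75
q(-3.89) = 525.88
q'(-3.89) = -407.57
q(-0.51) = 0.68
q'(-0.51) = -6.02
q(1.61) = -35.95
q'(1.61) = -68.99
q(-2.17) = 89.79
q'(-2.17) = -126.14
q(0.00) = 0.00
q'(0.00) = 1.00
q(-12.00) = 15540.00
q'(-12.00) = -3887.00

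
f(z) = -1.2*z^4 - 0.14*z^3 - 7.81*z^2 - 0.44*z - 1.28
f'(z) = -4.8*z^3 - 0.42*z^2 - 15.62*z - 0.44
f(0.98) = -10.45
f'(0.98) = -20.67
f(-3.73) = -333.32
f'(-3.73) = 301.08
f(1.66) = -33.28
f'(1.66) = -49.48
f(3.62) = -317.93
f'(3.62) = -290.19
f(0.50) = -3.54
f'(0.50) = -8.96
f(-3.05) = -172.46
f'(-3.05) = 179.48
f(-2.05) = -53.19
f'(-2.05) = 71.17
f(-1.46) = -22.30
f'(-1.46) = 36.41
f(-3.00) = -163.67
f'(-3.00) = 172.24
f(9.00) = -8613.11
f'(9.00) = -3674.24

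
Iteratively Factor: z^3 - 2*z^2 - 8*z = (z)*(z^2 - 2*z - 8) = z*(z + 2)*(z - 4)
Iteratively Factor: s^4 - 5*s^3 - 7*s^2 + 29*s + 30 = (s + 2)*(s^3 - 7*s^2 + 7*s + 15) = (s - 5)*(s + 2)*(s^2 - 2*s - 3) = (s - 5)*(s + 1)*(s + 2)*(s - 3)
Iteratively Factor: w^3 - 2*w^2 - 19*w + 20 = (w + 4)*(w^2 - 6*w + 5) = (w - 5)*(w + 4)*(w - 1)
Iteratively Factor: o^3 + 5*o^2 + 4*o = (o + 4)*(o^2 + o) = o*(o + 4)*(o + 1)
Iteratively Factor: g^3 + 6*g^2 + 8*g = (g + 2)*(g^2 + 4*g) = (g + 2)*(g + 4)*(g)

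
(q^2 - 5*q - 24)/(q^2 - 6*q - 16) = (q + 3)/(q + 2)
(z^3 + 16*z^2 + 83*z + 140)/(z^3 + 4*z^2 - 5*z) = (z^2 + 11*z + 28)/(z*(z - 1))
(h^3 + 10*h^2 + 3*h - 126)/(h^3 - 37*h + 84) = (h + 6)/(h - 4)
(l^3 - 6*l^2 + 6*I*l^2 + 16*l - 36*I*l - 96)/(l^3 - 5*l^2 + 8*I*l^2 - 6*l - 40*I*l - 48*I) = (l - 2*I)/(l + 1)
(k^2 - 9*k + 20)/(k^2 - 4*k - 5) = (k - 4)/(k + 1)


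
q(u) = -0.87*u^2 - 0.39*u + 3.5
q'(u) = -1.74*u - 0.39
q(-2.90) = -2.69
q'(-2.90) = 4.66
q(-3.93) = -8.40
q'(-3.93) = 6.45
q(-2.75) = -2.01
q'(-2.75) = 4.40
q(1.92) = -0.46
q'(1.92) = -3.73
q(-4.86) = -15.15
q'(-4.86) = 8.07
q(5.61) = -26.07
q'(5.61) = -10.15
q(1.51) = 0.93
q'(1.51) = -3.02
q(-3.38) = -5.12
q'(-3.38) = 5.49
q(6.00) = -30.16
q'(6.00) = -10.83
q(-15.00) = -186.40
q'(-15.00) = 25.71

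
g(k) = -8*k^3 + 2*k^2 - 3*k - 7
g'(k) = -24*k^2 + 4*k - 3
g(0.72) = -11.11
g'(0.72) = -12.56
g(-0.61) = -2.61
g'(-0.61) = -14.37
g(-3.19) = 282.62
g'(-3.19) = -259.99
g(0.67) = -10.52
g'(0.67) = -11.09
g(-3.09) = 257.40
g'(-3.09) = -244.51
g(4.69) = -802.37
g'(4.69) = -512.15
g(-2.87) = 207.20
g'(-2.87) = -212.17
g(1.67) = -43.69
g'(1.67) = -63.25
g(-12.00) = 14141.00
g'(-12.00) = -3507.00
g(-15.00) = 27488.00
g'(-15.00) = -5463.00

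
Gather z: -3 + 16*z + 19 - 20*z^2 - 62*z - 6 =-20*z^2 - 46*z + 10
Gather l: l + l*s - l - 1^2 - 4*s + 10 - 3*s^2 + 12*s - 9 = l*s - 3*s^2 + 8*s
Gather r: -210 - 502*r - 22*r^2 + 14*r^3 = 14*r^3 - 22*r^2 - 502*r - 210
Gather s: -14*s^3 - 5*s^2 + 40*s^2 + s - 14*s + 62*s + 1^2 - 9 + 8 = -14*s^3 + 35*s^2 + 49*s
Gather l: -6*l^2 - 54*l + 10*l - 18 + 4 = -6*l^2 - 44*l - 14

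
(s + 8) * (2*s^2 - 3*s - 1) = 2*s^3 + 13*s^2 - 25*s - 8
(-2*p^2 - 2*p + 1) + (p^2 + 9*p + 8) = -p^2 + 7*p + 9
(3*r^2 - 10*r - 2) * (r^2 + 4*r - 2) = 3*r^4 + 2*r^3 - 48*r^2 + 12*r + 4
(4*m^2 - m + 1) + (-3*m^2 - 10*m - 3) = m^2 - 11*m - 2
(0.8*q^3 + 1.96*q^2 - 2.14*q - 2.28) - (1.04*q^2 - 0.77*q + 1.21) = 0.8*q^3 + 0.92*q^2 - 1.37*q - 3.49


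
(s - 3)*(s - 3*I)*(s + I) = s^3 - 3*s^2 - 2*I*s^2 + 3*s + 6*I*s - 9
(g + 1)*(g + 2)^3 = g^4 + 7*g^3 + 18*g^2 + 20*g + 8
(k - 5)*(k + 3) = k^2 - 2*k - 15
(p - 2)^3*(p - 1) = p^4 - 7*p^3 + 18*p^2 - 20*p + 8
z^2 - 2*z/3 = z*(z - 2/3)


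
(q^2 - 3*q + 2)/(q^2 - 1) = (q - 2)/(q + 1)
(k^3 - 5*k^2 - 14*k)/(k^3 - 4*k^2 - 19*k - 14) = k/(k + 1)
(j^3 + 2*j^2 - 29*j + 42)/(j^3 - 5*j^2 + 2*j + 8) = (j^2 + 4*j - 21)/(j^2 - 3*j - 4)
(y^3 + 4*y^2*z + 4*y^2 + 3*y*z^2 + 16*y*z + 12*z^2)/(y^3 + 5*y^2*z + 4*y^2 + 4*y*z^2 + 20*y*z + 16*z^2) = (y + 3*z)/(y + 4*z)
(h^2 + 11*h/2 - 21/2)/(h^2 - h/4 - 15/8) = 4*(h + 7)/(4*h + 5)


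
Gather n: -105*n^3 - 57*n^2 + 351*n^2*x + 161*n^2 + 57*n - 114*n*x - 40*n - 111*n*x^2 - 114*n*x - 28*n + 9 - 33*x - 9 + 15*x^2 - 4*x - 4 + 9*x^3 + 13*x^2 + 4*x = -105*n^3 + n^2*(351*x + 104) + n*(-111*x^2 - 228*x - 11) + 9*x^3 + 28*x^2 - 33*x - 4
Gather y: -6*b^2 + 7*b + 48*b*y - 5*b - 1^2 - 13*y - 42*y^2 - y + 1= -6*b^2 + 2*b - 42*y^2 + y*(48*b - 14)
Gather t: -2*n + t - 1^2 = -2*n + t - 1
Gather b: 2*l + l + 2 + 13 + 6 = 3*l + 21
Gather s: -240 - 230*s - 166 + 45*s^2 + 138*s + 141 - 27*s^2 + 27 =18*s^2 - 92*s - 238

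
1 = 1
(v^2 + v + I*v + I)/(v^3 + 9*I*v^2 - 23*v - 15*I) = (v + 1)/(v^2 + 8*I*v - 15)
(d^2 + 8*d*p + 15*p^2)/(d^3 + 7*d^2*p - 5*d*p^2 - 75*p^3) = (-d - 3*p)/(-d^2 - 2*d*p + 15*p^2)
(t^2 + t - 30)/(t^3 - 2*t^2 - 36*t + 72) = (t - 5)/(t^2 - 8*t + 12)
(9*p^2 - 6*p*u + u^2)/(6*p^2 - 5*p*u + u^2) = (3*p - u)/(2*p - u)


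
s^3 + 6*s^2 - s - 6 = (s - 1)*(s + 1)*(s + 6)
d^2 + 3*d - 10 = (d - 2)*(d + 5)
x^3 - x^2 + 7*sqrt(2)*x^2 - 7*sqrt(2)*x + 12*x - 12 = (x - 1)*(x + sqrt(2))*(x + 6*sqrt(2))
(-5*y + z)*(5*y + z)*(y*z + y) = -25*y^3*z - 25*y^3 + y*z^3 + y*z^2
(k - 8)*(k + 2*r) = k^2 + 2*k*r - 8*k - 16*r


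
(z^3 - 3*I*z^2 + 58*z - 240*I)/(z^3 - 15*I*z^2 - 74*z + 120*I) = (z + 8*I)/(z - 4*I)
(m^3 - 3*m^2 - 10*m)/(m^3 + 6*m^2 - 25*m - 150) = m*(m + 2)/(m^2 + 11*m + 30)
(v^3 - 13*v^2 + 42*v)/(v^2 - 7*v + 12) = v*(v^2 - 13*v + 42)/(v^2 - 7*v + 12)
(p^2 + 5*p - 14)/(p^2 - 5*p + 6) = (p + 7)/(p - 3)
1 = 1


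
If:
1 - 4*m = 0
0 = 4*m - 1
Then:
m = 1/4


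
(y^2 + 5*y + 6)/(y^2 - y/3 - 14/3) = 3*(y + 3)/(3*y - 7)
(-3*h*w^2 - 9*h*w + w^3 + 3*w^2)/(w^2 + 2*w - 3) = w*(-3*h + w)/(w - 1)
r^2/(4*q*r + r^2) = r/(4*q + r)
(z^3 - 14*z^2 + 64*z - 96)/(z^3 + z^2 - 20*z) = (z^2 - 10*z + 24)/(z*(z + 5))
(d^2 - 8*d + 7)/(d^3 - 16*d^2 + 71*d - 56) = 1/(d - 8)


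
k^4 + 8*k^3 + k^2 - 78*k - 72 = (k - 3)*(k + 1)*(k + 4)*(k + 6)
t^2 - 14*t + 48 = (t - 8)*(t - 6)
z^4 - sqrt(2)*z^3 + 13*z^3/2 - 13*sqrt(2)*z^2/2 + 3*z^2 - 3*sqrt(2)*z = z*(z + 1/2)*(z + 6)*(z - sqrt(2))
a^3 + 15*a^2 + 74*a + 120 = (a + 4)*(a + 5)*(a + 6)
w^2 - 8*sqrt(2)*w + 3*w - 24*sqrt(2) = (w + 3)*(w - 8*sqrt(2))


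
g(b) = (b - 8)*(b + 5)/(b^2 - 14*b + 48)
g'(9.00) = -1.22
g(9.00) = 4.67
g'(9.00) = -1.22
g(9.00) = 4.67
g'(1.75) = -0.61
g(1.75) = -1.59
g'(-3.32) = -0.13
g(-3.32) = -0.18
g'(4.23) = -3.51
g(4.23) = -5.21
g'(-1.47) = -0.20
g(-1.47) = -0.47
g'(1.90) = -0.65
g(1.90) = -1.68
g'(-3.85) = -0.11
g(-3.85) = -0.12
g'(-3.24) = -0.13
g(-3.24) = -0.19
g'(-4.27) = -0.10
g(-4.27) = -0.07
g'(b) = (14 - 2*b)*(b - 8)*(b + 5)/(b^2 - 14*b + 48)^2 + (b - 8)/(b^2 - 14*b + 48) + (b + 5)/(b^2 - 14*b + 48)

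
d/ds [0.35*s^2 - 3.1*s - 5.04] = 0.7*s - 3.1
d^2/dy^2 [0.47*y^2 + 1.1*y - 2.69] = 0.940000000000000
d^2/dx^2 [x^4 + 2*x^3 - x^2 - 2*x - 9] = 12*x^2 + 12*x - 2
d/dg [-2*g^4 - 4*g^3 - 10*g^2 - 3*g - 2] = -8*g^3 - 12*g^2 - 20*g - 3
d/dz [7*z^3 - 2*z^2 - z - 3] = 21*z^2 - 4*z - 1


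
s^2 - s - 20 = (s - 5)*(s + 4)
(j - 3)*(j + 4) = j^2 + j - 12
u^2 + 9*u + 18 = (u + 3)*(u + 6)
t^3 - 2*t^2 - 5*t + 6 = (t - 3)*(t - 1)*(t + 2)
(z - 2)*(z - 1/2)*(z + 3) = z^3 + z^2/2 - 13*z/2 + 3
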